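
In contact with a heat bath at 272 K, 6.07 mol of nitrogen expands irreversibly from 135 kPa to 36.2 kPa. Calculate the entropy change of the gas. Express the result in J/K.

ΔS_gas = 66.4 J/K

Entropy is a state function, so ΔS_gas depends only on the end states.
For an isothermal ideal gas ΔS_gas = nR ln(P₁/P₂) = 6.07 × 8.314 × ln(135/36.2) = 66.4 J/K.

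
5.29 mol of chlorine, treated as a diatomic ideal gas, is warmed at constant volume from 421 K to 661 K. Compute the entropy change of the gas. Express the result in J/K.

At constant volume, ΔS = nC_V ln(T₂/T₁) with C_V = 5R/2 = 20.79 J mol⁻¹ K⁻¹.
ΔS = 5.29 × 20.79 × ln(661/421) = 49.6 J/K.

ΔS = 49.6 J/K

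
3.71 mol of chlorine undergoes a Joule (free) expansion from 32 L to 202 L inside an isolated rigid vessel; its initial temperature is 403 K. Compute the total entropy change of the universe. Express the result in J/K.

ΔS_universe = 56.8 J/K

No heat is exchanged and no work is done, so the ideal-gas temperature stays constant.
Entropy is a state function; using a reversible isothermal path, ΔS_gas = nR ln(V₂/V₁) = 3.71 × 8.314 × ln(202/32) = 56.8 J/K.
The insulated surroundings exchange no heat, so ΔS_surr = 0 and ΔS_universe = ΔS_gas.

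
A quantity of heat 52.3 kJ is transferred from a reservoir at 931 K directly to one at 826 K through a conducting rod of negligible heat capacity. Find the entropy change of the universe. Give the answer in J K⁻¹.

ΔS_hot = −Q/T_H = −52300/931 = -56.18 J/K and ΔS_cold = +Q/T_C = 52300/826 = 63.32 J/K.
ΔS_total = -56.18 + 63.32 = 7.14 J/K, positive as the second law requires.

ΔS_total = 7.14 J/K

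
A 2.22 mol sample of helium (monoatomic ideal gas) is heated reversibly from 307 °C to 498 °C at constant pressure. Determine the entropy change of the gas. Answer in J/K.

ΔS = 13.1 J/K

In kelvin: T₁ = 580.15 K, T₂ = 771.15 K. At constant pressure, ΔS = nC_p ln(T₂/T₁) with C_p = 5R/2 = 20.79 J mol⁻¹ K⁻¹.
ΔS = 2.22 × 20.79 × ln(771.15/580.15) = 13.1 J/K.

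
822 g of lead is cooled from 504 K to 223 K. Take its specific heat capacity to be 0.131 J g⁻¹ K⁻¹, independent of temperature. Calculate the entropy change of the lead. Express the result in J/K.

ΔS = ∫dQ_rev/T = m c ln(T₂/T₁) = 822 × 0.131 × ln(223/504) = -87.8 J/K.

ΔS = -87.8 J/K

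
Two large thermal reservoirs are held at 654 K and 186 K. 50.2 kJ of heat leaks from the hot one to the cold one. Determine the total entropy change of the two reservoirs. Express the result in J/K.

ΔS_total = 193 J/K

ΔS_hot = −Q/T_H = −50200/654 = -76.76 J/K and ΔS_cold = +Q/T_C = 50200/186 = 269.9 J/K.
ΔS_total = -76.76 + 269.9 = 193 J/K, positive as the second law requires.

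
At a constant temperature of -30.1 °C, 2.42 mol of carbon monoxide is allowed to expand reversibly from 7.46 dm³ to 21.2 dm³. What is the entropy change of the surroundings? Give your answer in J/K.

ΔS_surr = -21 J/K

For an isothermal ideal gas ΔS_gas = nR ln(V₂/V₁) = 2.42 × 8.314 × ln(21.2/7.46) = 21 J/K.
The process is reversible, so ΔS_surr = −ΔS_gas = -21 J/K and ΔS_universe = 0.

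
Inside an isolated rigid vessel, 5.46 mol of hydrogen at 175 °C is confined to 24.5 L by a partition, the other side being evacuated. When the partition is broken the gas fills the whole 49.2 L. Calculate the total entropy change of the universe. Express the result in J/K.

For an ideal gas in free expansion Q = 0 and W = 0, so T is unchanged.
Entropy is a state function; using a reversible isothermal path, ΔS_gas = nR ln(V₂/V₁) = 5.46 × 8.314 × ln(49.2/24.5) = 31.6 J/K.
The insulated surroundings exchange no heat, so ΔS_surr = 0 and ΔS_universe = ΔS_gas.

ΔS_universe = 31.6 J/K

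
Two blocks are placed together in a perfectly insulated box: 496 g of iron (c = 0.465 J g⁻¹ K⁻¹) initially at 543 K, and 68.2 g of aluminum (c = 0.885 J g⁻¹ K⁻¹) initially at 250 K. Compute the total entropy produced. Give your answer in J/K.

ΔS_total = 12.3 J/K

Energy balance: T_f = (m₁c₁T₁ + m₂c₂T₂)/(m₁c₁ + m₂c₂) = 482.23 K.
ΔS₁ = m₁c₁ ln(T_f/T₁) = 230.64 × ln(482.23/543) = -27.38 J/K.
ΔS₂ = m₂c₂ ln(T_f/T₂) = 60.357 × ln(482.23/250) = 39.65 J/K.
ΔS_total = -27.38 + 39.65 = 12.3 J/K.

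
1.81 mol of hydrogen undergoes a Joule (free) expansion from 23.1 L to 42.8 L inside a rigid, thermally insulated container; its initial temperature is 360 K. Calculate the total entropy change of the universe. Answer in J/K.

No heat is exchanged and no work is done, so the ideal-gas temperature stays constant.
Entropy is a state function; using a reversible isothermal path, ΔS_gas = nR ln(V₂/V₁) = 1.81 × 8.314 × ln(42.8/23.1) = 9.28 J/K.
The insulated surroundings exchange no heat, so ΔS_surr = 0 and ΔS_universe = ΔS_gas.

ΔS_universe = 9.28 J/K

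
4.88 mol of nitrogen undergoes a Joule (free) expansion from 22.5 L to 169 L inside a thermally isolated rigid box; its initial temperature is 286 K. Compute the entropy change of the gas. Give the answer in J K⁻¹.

ΔS_gas = 81.8 J/K

No heat is exchanged and no work is done, so the ideal-gas temperature stays constant.
Entropy is a state function; using a reversible isothermal path, ΔS_gas = nR ln(V₂/V₁) = 4.88 × 8.314 × ln(169/22.5) = 81.8 J/K.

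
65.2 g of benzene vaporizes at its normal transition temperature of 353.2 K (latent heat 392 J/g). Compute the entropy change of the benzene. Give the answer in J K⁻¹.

ΔS = 72.4 J/K

Heat absorbed by the substance: Q = mL = 65.2 × 392 = 25558.4 J.
At constant T, ΔS = Q_rev/T = 25558.4 / 353.2 = 72.4 J/K.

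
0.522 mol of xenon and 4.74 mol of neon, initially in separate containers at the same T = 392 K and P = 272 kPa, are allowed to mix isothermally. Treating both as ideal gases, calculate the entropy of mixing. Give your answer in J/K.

Mole fractions: x_A = 0.522/5.26 = 0.0992, x_B = 0.901.
ΔS_mix = −R(n_A ln x_A + n_B ln x_B) = −8.314 × (0.522 ln 0.0992 + 4.74 ln 0.901) = 14.1 J/K.

ΔS_mix = 14.1 J/K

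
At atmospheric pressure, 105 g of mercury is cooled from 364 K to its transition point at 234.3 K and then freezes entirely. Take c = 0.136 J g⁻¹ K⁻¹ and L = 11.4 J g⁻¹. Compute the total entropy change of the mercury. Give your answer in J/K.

Cooling step: ΔS₁ = m c ln(T_tr/T_i) = 105 × 0.136 × ln(234.3/364) = -6.291 J/K.
Phase change: ΔS₂ = −mL/T_tr = −105 × 11.4 / 234.3 = -5.109 J/K.
ΔS_total = (-6.291) + (-5.109) = -11.4 J/K.

ΔS = -11.4 J/K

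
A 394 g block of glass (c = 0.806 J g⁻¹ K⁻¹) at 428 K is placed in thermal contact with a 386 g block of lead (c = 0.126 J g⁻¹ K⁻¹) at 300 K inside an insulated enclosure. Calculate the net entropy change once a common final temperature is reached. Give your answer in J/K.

ΔS_total = 2.44 J/K

Energy balance: T_f = (m₁c₁T₁ + m₂c₂T₂)/(m₁c₁ + m₂c₂) = 411 K.
ΔS₁ = m₁c₁ ln(T_f/T₁) = 317.564 × ln(411/428) = -12.87 J/K.
ΔS₂ = m₂c₂ ln(T_f/T₂) = 48.636 × ln(411/300) = 15.31 J/K.
ΔS_total = -12.87 + 15.31 = 2.44 J/K.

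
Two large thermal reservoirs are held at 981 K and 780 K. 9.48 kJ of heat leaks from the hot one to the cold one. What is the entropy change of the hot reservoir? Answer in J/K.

ΔS_hot = -9.66 J/K

The hot reservoir loses heat Q, so ΔS_hot = −Q/T_H = −9480/981 = -9.66 J/K.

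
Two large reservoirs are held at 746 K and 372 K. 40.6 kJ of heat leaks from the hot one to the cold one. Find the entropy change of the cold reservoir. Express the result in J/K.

ΔS_cold = 109 J/K

The cold reservoir gains heat Q, so ΔS_cold = +Q/T_C = 40600/372 = 109 J/K.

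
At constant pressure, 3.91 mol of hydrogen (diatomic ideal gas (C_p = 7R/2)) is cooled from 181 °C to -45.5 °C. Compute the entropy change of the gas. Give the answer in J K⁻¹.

In kelvin: T₁ = 454.15 K, T₂ = 227.65 K. At constant pressure, ΔS = nC_p ln(T₂/T₁) with C_p = 7R/2 = 29.1 J mol⁻¹ K⁻¹.
ΔS = 3.91 × 29.1 × ln(227.65/454.15) = -78.6 J/K.

ΔS = -78.6 J/K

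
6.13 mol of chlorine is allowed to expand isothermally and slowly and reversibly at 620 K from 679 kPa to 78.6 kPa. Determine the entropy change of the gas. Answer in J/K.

For an isothermal ideal gas ΔS_gas = nR ln(P₁/P₂) = 6.13 × 8.314 × ln(679/78.6) = 110 J/K.

ΔS_gas = 110 J/K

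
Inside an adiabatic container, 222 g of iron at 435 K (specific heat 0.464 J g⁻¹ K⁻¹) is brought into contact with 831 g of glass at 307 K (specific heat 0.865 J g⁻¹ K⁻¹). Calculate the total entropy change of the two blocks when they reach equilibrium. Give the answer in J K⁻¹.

ΔS_total = 5.97 J/K

Energy balance: T_f = (m₁c₁T₁ + m₂c₂T₂)/(m₁c₁ + m₂c₂) = 323.04 K.
ΔS₁ = m₁c₁ ln(T_f/T₁) = 103.008 × ln(323.04/435) = -30.65 J/K.
ΔS₂ = m₂c₂ ln(T_f/T₂) = 718.815 × ln(323.04/307) = 36.62 J/K.
ΔS_total = -30.65 + 36.62 = 5.97 J/K.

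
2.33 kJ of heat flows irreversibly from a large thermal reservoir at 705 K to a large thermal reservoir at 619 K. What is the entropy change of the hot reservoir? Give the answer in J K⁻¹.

ΔS_hot = -3.3 J/K

The hot reservoir loses heat Q, so ΔS_hot = −Q/T_H = −2330/705 = -3.3 J/K.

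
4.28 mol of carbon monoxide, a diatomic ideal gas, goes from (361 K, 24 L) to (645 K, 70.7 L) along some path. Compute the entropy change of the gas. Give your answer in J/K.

Entropy is a state function: ΔS = nC_V ln(T₂/T₁) + nR ln(V₂/V₁), with C_V = 5R/2 = 20.79 J mol⁻¹ K⁻¹ for a diatomic ideal gas.
ΔS = 4.28 × [20.79 × ln(645/361) + 8.314 × ln(70.7/24)] = 90.1 J/K.

ΔS = 90.1 J/K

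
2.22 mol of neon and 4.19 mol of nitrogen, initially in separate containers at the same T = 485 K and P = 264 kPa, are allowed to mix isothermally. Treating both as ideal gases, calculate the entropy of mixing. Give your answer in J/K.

ΔS_mix = 34.4 J/K

Mole fractions: x_A = 2.22/6.41 = 0.346, x_B = 0.654.
ΔS_mix = −R(n_A ln x_A + n_B ln x_B) = −8.314 × (2.22 ln 0.346 + 4.19 ln 0.654) = 34.4 J/K.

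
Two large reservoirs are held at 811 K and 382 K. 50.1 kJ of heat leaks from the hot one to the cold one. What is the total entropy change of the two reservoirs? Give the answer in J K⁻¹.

ΔS_hot = −Q/T_H = −50100/811 = -61.78 J/K and ΔS_cold = +Q/T_C = 50100/382 = 131.2 J/K.
ΔS_total = -61.78 + 131.2 = 69.4 J/K, positive as the second law requires.

ΔS_total = 69.4 J/K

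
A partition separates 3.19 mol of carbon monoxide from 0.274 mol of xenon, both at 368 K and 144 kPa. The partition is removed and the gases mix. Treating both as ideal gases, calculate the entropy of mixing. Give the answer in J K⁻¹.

Mole fractions: x_A = 3.19/3.46 = 0.921, x_B = 0.0791.
ΔS_mix = −R(n_A ln x_A + n_B ln x_B) = −8.314 × (3.19 ln 0.921 + 0.274 ln 0.0791) = 7.96 J/K.

ΔS_mix = 7.96 J/K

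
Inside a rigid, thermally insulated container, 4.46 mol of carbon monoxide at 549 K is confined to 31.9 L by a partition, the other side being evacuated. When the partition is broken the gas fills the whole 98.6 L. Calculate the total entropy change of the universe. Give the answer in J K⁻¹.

For an ideal gas in free expansion Q = 0 and W = 0, so T is unchanged.
Entropy is a state function; using a reversible isothermal path, ΔS_gas = nR ln(V₂/V₁) = 4.46 × 8.314 × ln(98.6/31.9) = 41.8 J/K.
The insulated surroundings exchange no heat, so ΔS_surr = 0 and ΔS_universe = ΔS_gas.

ΔS_universe = 41.8 J/K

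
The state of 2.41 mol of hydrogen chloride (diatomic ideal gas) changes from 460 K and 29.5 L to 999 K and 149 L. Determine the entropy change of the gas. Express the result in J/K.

Entropy is a state function: ΔS = nC_V ln(T₂/T₁) + nR ln(V₂/V₁), with C_V = 5R/2 = 20.79 J mol⁻¹ K⁻¹ for a diatomic ideal gas.
ΔS = 2.41 × [20.79 × ln(999/460) + 8.314 × ln(149/29.5)] = 71.3 J/K.

ΔS = 71.3 J/K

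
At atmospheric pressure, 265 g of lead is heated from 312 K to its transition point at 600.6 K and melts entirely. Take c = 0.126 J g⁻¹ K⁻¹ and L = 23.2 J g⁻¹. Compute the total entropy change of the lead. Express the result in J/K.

Warming step: ΔS₁ = m c ln(T_tr/T_i) = 265 × 0.126 × ln(600.6/312) = 21.87 J/K.
Phase change: ΔS₂ = +mL/T_tr = 265 × 23.2 / 600.6 = 10.24 J/K.
ΔS_total = (21.87) + (10.24) = 32.1 J/K.

ΔS = 32.1 J/K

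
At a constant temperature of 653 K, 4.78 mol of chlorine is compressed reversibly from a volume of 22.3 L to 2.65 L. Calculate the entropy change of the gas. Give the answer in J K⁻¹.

ΔS_gas = -84.6 J/K

For an isothermal ideal gas ΔS_gas = nR ln(V₂/V₁) = 4.78 × 8.314 × ln(2.65/22.3) = -84.6 J/K.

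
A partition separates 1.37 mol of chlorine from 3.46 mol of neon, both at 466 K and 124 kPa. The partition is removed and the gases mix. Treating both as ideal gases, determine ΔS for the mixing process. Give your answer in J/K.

ΔS_mix = 23.9 J/K

Mole fractions: x_A = 1.37/4.83 = 0.284, x_B = 0.716.
ΔS_mix = −R(n_A ln x_A + n_B ln x_B) = −8.314 × (1.37 ln 0.284 + 3.46 ln 0.716) = 23.9 J/K.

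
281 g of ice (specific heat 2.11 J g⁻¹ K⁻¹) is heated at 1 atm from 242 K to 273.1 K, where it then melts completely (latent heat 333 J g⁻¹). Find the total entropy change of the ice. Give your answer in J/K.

ΔS = 414 J/K

Warming step: ΔS₁ = m c ln(T_tr/T_i) = 281 × 2.11 × ln(273.1/242) = 71.68 J/K.
Phase change: ΔS₂ = +mL/T_tr = 281 × 333 / 273.1 = 342.6 J/K.
ΔS_total = (71.68) + (342.6) = 414 J/K.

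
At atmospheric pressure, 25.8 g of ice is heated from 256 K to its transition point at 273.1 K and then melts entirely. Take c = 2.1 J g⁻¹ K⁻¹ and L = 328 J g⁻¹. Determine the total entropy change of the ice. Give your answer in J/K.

ΔS = 34.5 J/K

Warming step: ΔS₁ = m c ln(T_tr/T_i) = 25.8 × 2.1 × ln(273.1/256) = 3.503 J/K.
Phase change: ΔS₂ = +mL/T_tr = 25.8 × 328 / 273.1 = 30.99 J/K.
ΔS_total = (3.503) + (30.99) = 34.5 J/K.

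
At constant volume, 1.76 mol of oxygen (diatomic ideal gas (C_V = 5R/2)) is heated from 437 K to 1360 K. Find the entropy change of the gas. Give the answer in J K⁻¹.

ΔS = 41.5 J/K

At constant volume, ΔS = nC_V ln(T₂/T₁) with C_V = 5R/2 = 20.79 J mol⁻¹ K⁻¹.
ΔS = 1.76 × 20.79 × ln(1360/437) = 41.5 J/K.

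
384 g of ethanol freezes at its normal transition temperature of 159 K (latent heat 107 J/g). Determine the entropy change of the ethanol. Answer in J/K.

ΔS = -258 J/K

Heat released by the substance: Q = −mL = −384 × 107 = −41088 J.
At constant T, ΔS = Q_rev/T = −41088 / 159 = -258 J/K.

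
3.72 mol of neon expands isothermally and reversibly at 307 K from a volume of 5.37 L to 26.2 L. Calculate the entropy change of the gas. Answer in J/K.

ΔS_gas = 49 J/K

For an isothermal ideal gas ΔS_gas = nR ln(V₂/V₁) = 3.72 × 8.314 × ln(26.2/5.37) = 49 J/K.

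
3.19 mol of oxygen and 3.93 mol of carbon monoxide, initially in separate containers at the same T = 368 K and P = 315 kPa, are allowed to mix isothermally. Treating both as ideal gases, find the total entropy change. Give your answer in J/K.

ΔS_mix = 40.7 J/K

Mole fractions: x_A = 3.19/7.12 = 0.448, x_B = 0.552.
ΔS_mix = −R(n_A ln x_A + n_B ln x_B) = −8.314 × (3.19 ln 0.448 + 3.93 ln 0.552) = 40.7 J/K.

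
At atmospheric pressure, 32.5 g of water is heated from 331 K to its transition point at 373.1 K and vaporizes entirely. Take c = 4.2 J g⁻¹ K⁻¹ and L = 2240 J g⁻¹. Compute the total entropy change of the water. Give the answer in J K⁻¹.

Warming step: ΔS₁ = m c ln(T_tr/T_i) = 32.5 × 4.2 × ln(373.1/331) = 16.34 J/K.
Phase change: ΔS₂ = +mL/T_tr = 32.5 × 2240 / 373.1 = 195.1 J/K.
ΔS_total = (16.34) + (195.1) = 211 J/K.

ΔS = 211 J/K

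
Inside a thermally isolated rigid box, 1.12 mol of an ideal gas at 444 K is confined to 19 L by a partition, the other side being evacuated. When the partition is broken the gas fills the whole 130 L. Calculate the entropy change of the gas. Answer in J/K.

No heat is exchanged and no work is done, so the ideal-gas temperature stays constant.
Entropy is a state function; using a reversible isothermal path, ΔS_gas = nR ln(V₂/V₁) = 1.12 × 8.314 × ln(130/19) = 17.9 J/K.

ΔS_gas = 17.9 J/K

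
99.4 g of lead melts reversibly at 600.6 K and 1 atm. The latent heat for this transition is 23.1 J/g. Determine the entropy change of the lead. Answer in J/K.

ΔS = 3.82 J/K

Heat absorbed by the substance: Q = mL = 99.4 × 23.1 = 2296.14 J.
At constant T, ΔS = Q_rev/T = 2296.14 / 600.6 = 3.82 J/K.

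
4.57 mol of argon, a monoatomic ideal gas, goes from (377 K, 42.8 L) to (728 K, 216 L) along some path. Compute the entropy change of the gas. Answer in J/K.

Entropy is a state function: ΔS = nC_V ln(T₂/T₁) + nR ln(V₂/V₁), with C_V = 3R/2 = 12.47 J mol⁻¹ K⁻¹ for a monoatomic ideal gas.
ΔS = 4.57 × [12.47 × ln(728/377) + 8.314 × ln(216/42.8)] = 99 J/K.

ΔS = 99 J/K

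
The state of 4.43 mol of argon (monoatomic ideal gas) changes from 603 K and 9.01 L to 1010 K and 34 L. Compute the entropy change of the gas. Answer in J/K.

Entropy is a state function: ΔS = nC_V ln(T₂/T₁) + nR ln(V₂/V₁), with C_V = 3R/2 = 12.47 J mol⁻¹ K⁻¹ for a monoatomic ideal gas.
ΔS = 4.43 × [12.47 × ln(1010/603) + 8.314 × ln(34/9.01)] = 77.4 J/K.

ΔS = 77.4 J/K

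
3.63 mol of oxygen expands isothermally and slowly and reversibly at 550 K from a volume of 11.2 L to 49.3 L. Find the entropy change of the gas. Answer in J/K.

ΔS_gas = 44.7 J/K

For an isothermal ideal gas ΔS_gas = nR ln(V₂/V₁) = 3.63 × 8.314 × ln(49.3/11.2) = 44.7 J/K.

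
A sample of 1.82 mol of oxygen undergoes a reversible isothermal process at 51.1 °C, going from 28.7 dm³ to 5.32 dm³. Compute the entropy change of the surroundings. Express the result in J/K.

ΔS_surr = 25.5 J/K

For an isothermal ideal gas ΔS_gas = nR ln(V₂/V₁) = 1.82 × 8.314 × ln(5.32/28.7) = -25.5 J/K.
The process is reversible, so ΔS_surr = −ΔS_gas = 25.5 J/K and ΔS_universe = 0.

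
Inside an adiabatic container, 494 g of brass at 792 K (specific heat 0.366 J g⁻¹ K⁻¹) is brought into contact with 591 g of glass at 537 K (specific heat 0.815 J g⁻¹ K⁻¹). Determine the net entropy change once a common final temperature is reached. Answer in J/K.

Energy balance: T_f = (m₁c₁T₁ + m₂c₂T₂)/(m₁c₁ + m₂c₂) = 606.6 K.
ΔS₁ = m₁c₁ ln(T_f/T₁) = 180.804 × ln(606.6/792) = -48.22 J/K.
ΔS₂ = m₂c₂ ln(T_f/T₂) = 481.665 × ln(606.6/537) = 58.7 J/K.
ΔS_total = -48.22 + 58.7 = 10.5 J/K.

ΔS_total = 10.5 J/K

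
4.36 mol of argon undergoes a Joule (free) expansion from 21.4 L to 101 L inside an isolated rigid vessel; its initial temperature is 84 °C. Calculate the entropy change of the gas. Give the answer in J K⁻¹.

For an ideal gas in free expansion Q = 0 and W = 0, so T is unchanged.
Entropy is a state function; using a reversible isothermal path, ΔS_gas = nR ln(V₂/V₁) = 4.36 × 8.314 × ln(101/21.4) = 56.2 J/K.

ΔS_gas = 56.2 J/K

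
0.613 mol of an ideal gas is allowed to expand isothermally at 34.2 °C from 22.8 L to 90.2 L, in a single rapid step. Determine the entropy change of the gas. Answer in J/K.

Entropy is a state function, so ΔS_gas depends only on the end states.
For an isothermal ideal gas ΔS_gas = nR ln(V₂/V₁) = 0.613 × 8.314 × ln(90.2/22.8) = 7.01 J/K.

ΔS_gas = 7.01 J/K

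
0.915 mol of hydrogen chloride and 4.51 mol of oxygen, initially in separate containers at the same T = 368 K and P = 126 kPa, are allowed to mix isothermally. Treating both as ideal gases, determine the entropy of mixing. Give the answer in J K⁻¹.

Mole fractions: x_A = 0.915/5.42 = 0.169, x_B = 0.831.
ΔS_mix = −R(n_A ln x_A + n_B ln x_B) = −8.314 × (0.915 ln 0.169 + 4.51 ln 0.831) = 20.5 J/K.

ΔS_mix = 20.5 J/K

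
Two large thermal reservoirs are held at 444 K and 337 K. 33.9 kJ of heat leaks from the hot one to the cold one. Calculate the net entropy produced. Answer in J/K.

ΔS_total = 24.2 J/K

ΔS_hot = −Q/T_H = −33900/444 = -76.35 J/K and ΔS_cold = +Q/T_C = 33900/337 = 100.6 J/K.
ΔS_total = -76.35 + 100.6 = 24.2 J/K, positive as the second law requires.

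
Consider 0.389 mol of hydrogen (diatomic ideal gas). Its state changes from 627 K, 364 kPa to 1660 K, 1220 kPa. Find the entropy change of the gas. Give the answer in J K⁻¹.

ΔS = 7.11 J/K

ΔS = nC_p ln(T₂/T₁) − nR ln(P₂/P₁), with C_p = 7R/2 = 29.1 J mol⁻¹ K⁻¹ for a diatomic ideal gas.
ΔS = 0.389 × [29.1 × ln(1660/627) − 8.314 × ln(1220/364)] = 7.11 J/K.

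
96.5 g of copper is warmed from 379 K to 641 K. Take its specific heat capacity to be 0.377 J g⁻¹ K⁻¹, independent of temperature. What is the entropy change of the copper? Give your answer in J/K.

ΔS = ∫dQ_rev/T = m c ln(T₂/T₁) = 96.5 × 0.377 × ln(641/379) = 19.1 J/K.

ΔS = 19.1 J/K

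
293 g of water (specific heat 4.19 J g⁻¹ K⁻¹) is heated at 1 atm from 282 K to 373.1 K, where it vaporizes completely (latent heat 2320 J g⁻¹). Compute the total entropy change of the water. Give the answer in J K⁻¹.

ΔS = 2170 J/K

Warming step: ΔS₁ = m c ln(T_tr/T_i) = 293 × 4.19 × ln(373.1/282) = 343.7 J/K.
Phase change: ΔS₂ = +mL/T_tr = 293 × 2320 / 373.1 = 1822 J/K.
ΔS_total = (343.7) + (1822) = 2170 J/K.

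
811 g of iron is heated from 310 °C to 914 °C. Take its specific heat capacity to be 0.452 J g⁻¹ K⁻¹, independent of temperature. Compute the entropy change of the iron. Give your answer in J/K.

In kelvin: T₁ = 583.15 K, T₂ = 1187.15 K. ΔS = ∫dQ_rev/T = m c ln(T₂/T₁) = 811 × 0.452 × ln(1187.15/583.15) = 261 J/K.

ΔS = 261 J/K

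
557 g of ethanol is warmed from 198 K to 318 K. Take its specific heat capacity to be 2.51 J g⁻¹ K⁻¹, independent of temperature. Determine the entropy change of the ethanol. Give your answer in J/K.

ΔS = 662 J/K

ΔS = ∫dQ_rev/T = m c ln(T₂/T₁) = 557 × 2.51 × ln(318/198) = 662 J/K.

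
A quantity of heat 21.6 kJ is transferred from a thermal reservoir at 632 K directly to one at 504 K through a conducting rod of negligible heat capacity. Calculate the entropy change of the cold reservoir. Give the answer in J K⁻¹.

The cold reservoir gains heat Q, so ΔS_cold = +Q/T_C = 21600/504 = 42.9 J/K.

ΔS_cold = 42.9 J/K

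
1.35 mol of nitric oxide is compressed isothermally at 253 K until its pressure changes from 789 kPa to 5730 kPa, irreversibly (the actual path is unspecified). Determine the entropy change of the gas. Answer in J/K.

Entropy is a state function, so ΔS_gas depends only on the end states.
For an isothermal ideal gas ΔS_gas = nR ln(P₁/P₂) = 1.35 × 8.314 × ln(789/5730) = -22.3 J/K.

ΔS_gas = -22.3 J/K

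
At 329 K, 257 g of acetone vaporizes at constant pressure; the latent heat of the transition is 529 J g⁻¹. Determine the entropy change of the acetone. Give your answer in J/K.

ΔS = 413 J/K

Heat absorbed by the substance: Q = mL = 257 × 529 = 135953 J.
At constant T, ΔS = Q_rev/T = 135953 / 329 = 413 J/K.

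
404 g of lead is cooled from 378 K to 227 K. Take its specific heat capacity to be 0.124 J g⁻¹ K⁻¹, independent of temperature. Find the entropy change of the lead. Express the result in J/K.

ΔS = -25.5 J/K

ΔS = ∫dQ_rev/T = m c ln(T₂/T₁) = 404 × 0.124 × ln(227/378) = -25.5 J/K.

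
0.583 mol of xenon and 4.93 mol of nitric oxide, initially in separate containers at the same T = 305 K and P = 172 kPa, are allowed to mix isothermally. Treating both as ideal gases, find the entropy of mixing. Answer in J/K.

ΔS_mix = 15.5 J/K

Mole fractions: x_A = 0.583/5.51 = 0.106, x_B = 0.894.
ΔS_mix = −R(n_A ln x_A + n_B ln x_B) = −8.314 × (0.583 ln 0.106 + 4.93 ln 0.894) = 15.5 J/K.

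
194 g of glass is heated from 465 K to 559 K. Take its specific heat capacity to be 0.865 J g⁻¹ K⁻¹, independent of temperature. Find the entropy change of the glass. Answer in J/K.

ΔS = ∫dQ_rev/T = m c ln(T₂/T₁) = 194 × 0.865 × ln(559/465) = 30.9 J/K.

ΔS = 30.9 J/K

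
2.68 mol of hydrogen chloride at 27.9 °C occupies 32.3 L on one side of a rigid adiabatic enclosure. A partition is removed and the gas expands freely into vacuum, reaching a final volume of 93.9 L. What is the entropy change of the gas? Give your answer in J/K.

ΔS_gas = 23.8 J/K

No heat is exchanged and no work is done, so the ideal-gas temperature stays constant.
Entropy is a state function; using a reversible isothermal path, ΔS_gas = nR ln(V₂/V₁) = 2.68 × 8.314 × ln(93.9/32.3) = 23.8 J/K.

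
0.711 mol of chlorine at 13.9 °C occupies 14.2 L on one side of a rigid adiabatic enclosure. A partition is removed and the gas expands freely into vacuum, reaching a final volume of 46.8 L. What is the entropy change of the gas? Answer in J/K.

ΔS_gas = 7.05 J/K

For an ideal gas in free expansion Q = 0 and W = 0, so T is unchanged.
Entropy is a state function; using a reversible isothermal path, ΔS_gas = nR ln(V₂/V₁) = 0.711 × 8.314 × ln(46.8/14.2) = 7.05 J/K.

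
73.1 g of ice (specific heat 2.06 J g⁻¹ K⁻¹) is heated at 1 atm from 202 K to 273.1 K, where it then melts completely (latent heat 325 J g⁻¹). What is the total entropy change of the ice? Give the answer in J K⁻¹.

Warming step: ΔS₁ = m c ln(T_tr/T_i) = 73.1 × 2.06 × ln(273.1/202) = 45.41 J/K.
Phase change: ΔS₂ = +mL/T_tr = 73.1 × 325 / 273.1 = 86.99 J/K.
ΔS_total = (45.41) + (86.99) = 132 J/K.

ΔS = 132 J/K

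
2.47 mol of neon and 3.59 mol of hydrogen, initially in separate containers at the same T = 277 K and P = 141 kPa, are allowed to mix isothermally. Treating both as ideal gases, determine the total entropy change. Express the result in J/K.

ΔS_mix = 34.1 J/K

Mole fractions: x_A = 2.47/6.06 = 0.408, x_B = 0.592.
ΔS_mix = −R(n_A ln x_A + n_B ln x_B) = −8.314 × (2.47 ln 0.408 + 3.59 ln 0.592) = 34.1 J/K.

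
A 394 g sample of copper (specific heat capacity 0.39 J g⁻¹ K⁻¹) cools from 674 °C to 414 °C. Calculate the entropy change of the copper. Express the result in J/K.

In kelvin: T₁ = 947.15 K, T₂ = 687.15 K. ΔS = ∫dQ_rev/T = m c ln(T₂/T₁) = 394 × 0.39 × ln(687.15/947.15) = -49.3 J/K.

ΔS = -49.3 J/K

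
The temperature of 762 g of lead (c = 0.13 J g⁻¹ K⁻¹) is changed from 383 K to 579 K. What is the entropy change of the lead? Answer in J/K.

ΔS = 40.9 J/K

ΔS = ∫dQ_rev/T = m c ln(T₂/T₁) = 762 × 0.13 × ln(579/383) = 40.9 J/K.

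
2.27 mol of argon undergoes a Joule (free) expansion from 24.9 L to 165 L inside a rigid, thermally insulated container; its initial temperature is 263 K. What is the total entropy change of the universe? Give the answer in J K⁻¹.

ΔS_universe = 35.7 J/K

No heat is exchanged and no work is done, so the ideal-gas temperature stays constant.
Entropy is a state function; using a reversible isothermal path, ΔS_gas = nR ln(V₂/V₁) = 2.27 × 8.314 × ln(165/24.9) = 35.7 J/K.
The insulated surroundings exchange no heat, so ΔS_surr = 0 and ΔS_universe = ΔS_gas.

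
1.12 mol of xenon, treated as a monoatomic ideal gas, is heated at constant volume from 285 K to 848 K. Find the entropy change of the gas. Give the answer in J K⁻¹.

ΔS = 15.2 J/K

At constant volume, ΔS = nC_V ln(T₂/T₁) with C_V = 3R/2 = 12.47 J mol⁻¹ K⁻¹.
ΔS = 1.12 × 12.47 × ln(848/285) = 15.2 J/K.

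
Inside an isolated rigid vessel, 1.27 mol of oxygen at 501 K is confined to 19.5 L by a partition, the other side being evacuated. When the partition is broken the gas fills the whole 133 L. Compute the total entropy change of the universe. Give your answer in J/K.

No heat is exchanged and no work is done, so the ideal-gas temperature stays constant.
Entropy is a state function; using a reversible isothermal path, ΔS_gas = nR ln(V₂/V₁) = 1.27 × 8.314 × ln(133/19.5) = 20.3 J/K.
The insulated surroundings exchange no heat, so ΔS_surr = 0 and ΔS_universe = ΔS_gas.

ΔS_universe = 20.3 J/K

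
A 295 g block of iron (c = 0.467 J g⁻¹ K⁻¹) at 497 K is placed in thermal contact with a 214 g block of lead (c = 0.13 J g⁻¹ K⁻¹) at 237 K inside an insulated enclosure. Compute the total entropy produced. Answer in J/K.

Energy balance: T_f = (m₁c₁T₁ + m₂c₂T₂)/(m₁c₁ + m₂c₂) = 453.32 K.
ΔS₁ = m₁c₁ ln(T_f/T₁) = 137.765 × ln(453.32/497) = -12.67 J/K.
ΔS₂ = m₂c₂ ln(T_f/T₂) = 27.82 × ln(453.32/237) = 18.04 J/K.
ΔS_total = -12.67 + 18.04 = 5.37 J/K.

ΔS_total = 5.37 J/K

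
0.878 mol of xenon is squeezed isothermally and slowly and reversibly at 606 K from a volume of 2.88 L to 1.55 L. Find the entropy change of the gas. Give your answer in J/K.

For an isothermal ideal gas ΔS_gas = nR ln(V₂/V₁) = 0.878 × 8.314 × ln(1.55/2.88) = -4.52 J/K.

ΔS_gas = -4.52 J/K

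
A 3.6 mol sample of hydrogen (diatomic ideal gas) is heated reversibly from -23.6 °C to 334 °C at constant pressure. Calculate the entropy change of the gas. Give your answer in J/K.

ΔS = 93.1 J/K

In kelvin: T₁ = 249.55 K, T₂ = 607.15 K. At constant pressure, ΔS = nC_p ln(T₂/T₁) with C_p = 7R/2 = 29.1 J mol⁻¹ K⁻¹.
ΔS = 3.6 × 29.1 × ln(607.15/249.55) = 93.1 J/K.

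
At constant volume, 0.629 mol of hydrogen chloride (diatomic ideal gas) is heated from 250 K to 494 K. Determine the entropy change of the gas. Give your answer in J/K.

ΔS = 8.9 J/K

At constant volume, ΔS = nC_V ln(T₂/T₁) with C_V = 5R/2 = 20.79 J mol⁻¹ K⁻¹.
ΔS = 0.629 × 20.79 × ln(494/250) = 8.9 J/K.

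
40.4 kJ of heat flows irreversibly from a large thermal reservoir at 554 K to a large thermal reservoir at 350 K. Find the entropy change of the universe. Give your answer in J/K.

ΔS_total = 42.5 J/K

ΔS_hot = −Q/T_H = −40400/554 = -72.92 J/K and ΔS_cold = +Q/T_C = 40400/350 = 115.4 J/K.
ΔS_total = -72.92 + 115.4 = 42.5 J/K, positive as the second law requires.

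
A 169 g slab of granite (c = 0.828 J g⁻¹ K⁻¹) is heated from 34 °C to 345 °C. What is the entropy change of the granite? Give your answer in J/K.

ΔS = 97.9 J/K

In kelvin: T₁ = 307.15 K, T₂ = 618.15 K. ΔS = ∫dQ_rev/T = m c ln(T₂/T₁) = 169 × 0.828 × ln(618.15/307.15) = 97.9 J/K.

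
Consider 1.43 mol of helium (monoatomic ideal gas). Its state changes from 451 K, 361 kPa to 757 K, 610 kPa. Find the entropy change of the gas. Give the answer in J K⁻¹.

ΔS = 9.16 J/K

ΔS = nC_p ln(T₂/T₁) − nR ln(P₂/P₁), with C_p = 5R/2 = 20.79 J mol⁻¹ K⁻¹ for a monoatomic ideal gas.
ΔS = 1.43 × [20.79 × ln(757/451) − 8.314 × ln(610/361)] = 9.16 J/K.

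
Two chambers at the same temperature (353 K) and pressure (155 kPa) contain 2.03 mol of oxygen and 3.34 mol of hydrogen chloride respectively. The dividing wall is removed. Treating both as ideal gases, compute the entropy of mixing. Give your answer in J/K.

Mole fractions: x_A = 2.03/5.37 = 0.378, x_B = 0.622.
ΔS_mix = −R(n_A ln x_A + n_B ln x_B) = −8.314 × (2.03 ln 0.378 + 3.34 ln 0.622) = 29.6 J/K.

ΔS_mix = 29.6 J/K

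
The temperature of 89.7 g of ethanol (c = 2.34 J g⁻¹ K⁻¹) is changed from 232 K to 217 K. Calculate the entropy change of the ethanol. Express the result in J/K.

ΔS = ∫dQ_rev/T = m c ln(T₂/T₁) = 89.7 × 2.34 × ln(217/232) = -14 J/K.

ΔS = -14 J/K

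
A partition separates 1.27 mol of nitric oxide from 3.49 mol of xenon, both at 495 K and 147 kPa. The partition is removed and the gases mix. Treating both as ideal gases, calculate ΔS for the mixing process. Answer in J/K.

Mole fractions: x_A = 1.27/4.76 = 0.267, x_B = 0.733.
ΔS_mix = −R(n_A ln x_A + n_B ln x_B) = −8.314 × (1.27 ln 0.267 + 3.49 ln 0.733) = 23 J/K.

ΔS_mix = 23 J/K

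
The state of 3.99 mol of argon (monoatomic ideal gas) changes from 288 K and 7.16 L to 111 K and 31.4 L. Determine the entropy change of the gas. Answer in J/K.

ΔS = 1.6 J/K

Entropy is a state function: ΔS = nC_V ln(T₂/T₁) + nR ln(V₂/V₁), with C_V = 3R/2 = 12.47 J mol⁻¹ K⁻¹ for a monoatomic ideal gas.
ΔS = 3.99 × [12.47 × ln(111/288) + 8.314 × ln(31.4/7.16)] = 1.6 J/K.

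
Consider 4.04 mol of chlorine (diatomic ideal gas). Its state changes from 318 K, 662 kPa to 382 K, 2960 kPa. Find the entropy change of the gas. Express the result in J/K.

ΔS = -28.7 J/K

ΔS = nC_p ln(T₂/T₁) − nR ln(P₂/P₁), with C_p = 7R/2 = 29.1 J mol⁻¹ K⁻¹ for a diatomic ideal gas.
ΔS = 4.04 × [29.1 × ln(382/318) − 8.314 × ln(2960/662)] = -28.7 J/K.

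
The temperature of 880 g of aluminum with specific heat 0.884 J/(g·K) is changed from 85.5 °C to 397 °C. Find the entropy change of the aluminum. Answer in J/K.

In kelvin: T₁ = 358.65 K, T₂ = 670.15 K. ΔS = ∫dQ_rev/T = m c ln(T₂/T₁) = 880 × 0.884 × ln(670.15/358.65) = 486 J/K.

ΔS = 486 J/K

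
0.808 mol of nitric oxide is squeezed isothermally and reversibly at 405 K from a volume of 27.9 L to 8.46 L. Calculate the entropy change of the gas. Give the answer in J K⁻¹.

For an isothermal ideal gas ΔS_gas = nR ln(V₂/V₁) = 0.808 × 8.314 × ln(8.46/27.9) = -8.02 J/K.

ΔS_gas = -8.02 J/K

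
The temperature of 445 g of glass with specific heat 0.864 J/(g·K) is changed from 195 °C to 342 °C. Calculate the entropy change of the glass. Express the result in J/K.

ΔS = 105 J/K

In kelvin: T₁ = 468.15 K, T₂ = 615.15 K. ΔS = ∫dQ_rev/T = m c ln(T₂/T₁) = 445 × 0.864 × ln(615.15/468.15) = 105 J/K.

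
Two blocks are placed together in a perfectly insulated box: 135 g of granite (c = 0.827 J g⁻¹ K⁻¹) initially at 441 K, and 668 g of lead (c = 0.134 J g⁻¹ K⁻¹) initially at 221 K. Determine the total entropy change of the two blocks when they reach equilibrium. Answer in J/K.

Energy balance: T_f = (m₁c₁T₁ + m₂c₂T₂)/(m₁c₁ + m₂c₂) = 343.1 K.
ΔS₁ = m₁c₁ ln(T_f/T₁) = 111.645 × ln(343.1/441) = -28.02 J/K.
ΔS₂ = m₂c₂ ln(T_f/T₂) = 89.512 × ln(343.1/221) = 39.37 J/K.
ΔS_total = -28.02 + 39.37 = 11.3 J/K.

ΔS_total = 11.3 J/K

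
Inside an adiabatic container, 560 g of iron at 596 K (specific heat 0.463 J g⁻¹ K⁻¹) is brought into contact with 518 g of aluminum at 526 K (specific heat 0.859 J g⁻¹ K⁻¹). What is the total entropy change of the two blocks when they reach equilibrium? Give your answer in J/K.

Energy balance: T_f = (m₁c₁T₁ + m₂c₂T₂)/(m₁c₁ + m₂c₂) = 551.77 K.
ΔS₁ = m₁c₁ ln(T_f/T₁) = 259.28 × ln(551.77/596) = -19.99 J/K.
ΔS₂ = m₂c₂ ln(T_f/T₂) = 444.962 × ln(551.77/526) = 21.28 J/K.
ΔS_total = -19.99 + 21.28 = 1.29 J/K.

ΔS_total = 1.29 J/K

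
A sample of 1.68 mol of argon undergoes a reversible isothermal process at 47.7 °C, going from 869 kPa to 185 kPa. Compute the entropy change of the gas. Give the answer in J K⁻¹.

For an isothermal ideal gas ΔS_gas = nR ln(P₁/P₂) = 1.68 × 8.314 × ln(869/185) = 21.6 J/K.

ΔS_gas = 21.6 J/K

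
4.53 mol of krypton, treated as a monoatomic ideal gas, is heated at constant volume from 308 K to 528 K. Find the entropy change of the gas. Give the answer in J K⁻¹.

At constant volume, ΔS = nC_V ln(T₂/T₁) with C_V = 3R/2 = 12.47 J mol⁻¹ K⁻¹.
ΔS = 4.53 × 12.47 × ln(528/308) = 30.4 J/K.

ΔS = 30.4 J/K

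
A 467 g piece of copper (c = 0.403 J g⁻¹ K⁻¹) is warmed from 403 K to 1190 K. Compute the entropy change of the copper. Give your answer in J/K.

ΔS = ∫dQ_rev/T = m c ln(T₂/T₁) = 467 × 0.403 × ln(1190/403) = 204 J/K.

ΔS = 204 J/K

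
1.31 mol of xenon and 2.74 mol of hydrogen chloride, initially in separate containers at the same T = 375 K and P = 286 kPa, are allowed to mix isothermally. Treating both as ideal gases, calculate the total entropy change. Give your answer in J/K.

ΔS_mix = 21.2 J/K

Mole fractions: x_A = 1.31/4.05 = 0.323, x_B = 0.677.
ΔS_mix = −R(n_A ln x_A + n_B ln x_B) = −8.314 × (1.31 ln 0.323 + 2.74 ln 0.677) = 21.2 J/K.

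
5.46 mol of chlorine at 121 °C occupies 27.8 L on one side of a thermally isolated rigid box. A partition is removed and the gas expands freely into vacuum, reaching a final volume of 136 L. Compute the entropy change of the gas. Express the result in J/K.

ΔS_gas = 72.1 J/K

For an ideal gas in free expansion Q = 0 and W = 0, so T is unchanged.
Entropy is a state function; using a reversible isothermal path, ΔS_gas = nR ln(V₂/V₁) = 5.46 × 8.314 × ln(136/27.8) = 72.1 J/K.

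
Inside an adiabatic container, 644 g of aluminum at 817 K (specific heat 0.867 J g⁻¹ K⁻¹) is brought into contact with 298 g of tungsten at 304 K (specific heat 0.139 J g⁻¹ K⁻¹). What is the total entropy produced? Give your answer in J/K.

ΔS_total = 14.4 J/K

Energy balance: T_f = (m₁c₁T₁ + m₂c₂T₂)/(m₁c₁ + m₂c₂) = 781.57 K.
ΔS₁ = m₁c₁ ln(T_f/T₁) = 558.348 × ln(781.57/817) = -24.75 J/K.
ΔS₂ = m₂c₂ ln(T_f/T₂) = 41.422 × ln(781.57/304) = 39.11 J/K.
ΔS_total = -24.75 + 39.11 = 14.4 J/K.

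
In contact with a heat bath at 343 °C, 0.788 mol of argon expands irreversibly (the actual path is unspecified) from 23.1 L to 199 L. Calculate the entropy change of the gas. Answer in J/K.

Entropy is a state function, so ΔS_gas depends only on the end states.
For an isothermal ideal gas ΔS_gas = nR ln(V₂/V₁) = 0.788 × 8.314 × ln(199/23.1) = 14.1 J/K.

ΔS_gas = 14.1 J/K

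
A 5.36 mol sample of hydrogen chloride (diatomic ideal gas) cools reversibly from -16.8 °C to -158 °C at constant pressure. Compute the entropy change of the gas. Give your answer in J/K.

ΔS = -125 J/K

In kelvin: T₁ = 256.35 K, T₂ = 115.15 K. At constant pressure, ΔS = nC_p ln(T₂/T₁) with C_p = 7R/2 = 29.1 J mol⁻¹ K⁻¹.
ΔS = 5.36 × 29.1 × ln(115.15/256.35) = -125 J/K.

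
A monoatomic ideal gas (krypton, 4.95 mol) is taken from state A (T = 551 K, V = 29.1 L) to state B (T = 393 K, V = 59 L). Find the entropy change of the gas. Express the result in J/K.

Entropy is a state function: ΔS = nC_V ln(T₂/T₁) + nR ln(V₂/V₁), with C_V = 3R/2 = 12.47 J mol⁻¹ K⁻¹ for a monoatomic ideal gas.
ΔS = 4.95 × [12.47 × ln(393/551) + 8.314 × ln(59/29.1)] = 8.23 J/K.

ΔS = 8.23 J/K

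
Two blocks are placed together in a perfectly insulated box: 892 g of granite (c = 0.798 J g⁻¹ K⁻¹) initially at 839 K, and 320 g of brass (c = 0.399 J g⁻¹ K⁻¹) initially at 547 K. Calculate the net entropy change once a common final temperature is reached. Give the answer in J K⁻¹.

ΔS_total = 8.96 J/K

Energy balance: T_f = (m₁c₁T₁ + m₂c₂T₂)/(m₁c₁ + m₂c₂) = 794.59 K.
ΔS₁ = m₁c₁ ln(T_f/T₁) = 711.816 × ln(794.59/839) = -38.71 J/K.
ΔS₂ = m₂c₂ ln(T_f/T₂) = 127.68 × ln(794.59/547) = 47.67 J/K.
ΔS_total = -38.71 + 47.67 = 8.96 J/K.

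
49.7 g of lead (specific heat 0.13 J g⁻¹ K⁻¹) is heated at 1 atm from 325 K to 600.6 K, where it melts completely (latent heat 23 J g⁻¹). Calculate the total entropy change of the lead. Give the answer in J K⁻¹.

Warming step: ΔS₁ = m c ln(T_tr/T_i) = 49.7 × 0.13 × ln(600.6/325) = 3.968 J/K.
Phase change: ΔS₂ = +mL/T_tr = 49.7 × 23 / 600.6 = 1.903 J/K.
ΔS_total = (3.968) + (1.903) = 5.87 J/K.

ΔS = 5.87 J/K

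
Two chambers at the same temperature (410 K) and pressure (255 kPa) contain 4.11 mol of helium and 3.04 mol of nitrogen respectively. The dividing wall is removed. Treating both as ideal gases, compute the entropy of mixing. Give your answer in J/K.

ΔS_mix = 40.5 J/K

Mole fractions: x_A = 4.11/7.15 = 0.575, x_B = 0.425.
ΔS_mix = −R(n_A ln x_A + n_B ln x_B) = −8.314 × (4.11 ln 0.575 + 3.04 ln 0.425) = 40.5 J/K.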